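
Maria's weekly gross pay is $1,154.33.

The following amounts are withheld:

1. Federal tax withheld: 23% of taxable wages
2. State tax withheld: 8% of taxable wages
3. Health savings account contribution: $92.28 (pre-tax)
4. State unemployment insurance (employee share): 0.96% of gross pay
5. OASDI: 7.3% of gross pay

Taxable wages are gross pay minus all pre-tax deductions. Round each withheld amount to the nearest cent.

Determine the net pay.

Health savings account contribution: $92.28
Taxable wages = $1,154.33 − $92.28 = $1,062.05
State tax withheld: $1,062.05 × 0.08 = $84.96
Federal tax withheld: $1,062.05 × 0.23 = $244.27
OASDI: $1,154.33 × 0.073 = $84.27
State unemployment insurance (employee share): $1,154.33 × 0.0096 = $11.08
Total deductions = $92.28 + $84.96 + $244.27 + $84.27 + $11.08 = $516.86
Net pay = $1,154.33 − $516.86 = $637.47

$637.47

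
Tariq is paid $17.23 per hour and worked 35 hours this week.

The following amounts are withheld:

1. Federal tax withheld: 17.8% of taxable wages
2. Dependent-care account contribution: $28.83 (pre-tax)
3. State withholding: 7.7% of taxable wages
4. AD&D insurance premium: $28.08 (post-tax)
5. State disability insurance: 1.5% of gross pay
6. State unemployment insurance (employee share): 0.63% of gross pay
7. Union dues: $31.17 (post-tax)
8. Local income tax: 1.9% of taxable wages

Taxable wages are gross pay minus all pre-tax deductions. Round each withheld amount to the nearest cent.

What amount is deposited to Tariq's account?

$344.79

Gross pay: 35 × $17.23 = $603.05
Dependent-care account contribution: $28.83
Taxable wages = $603.05 − $28.83 = $574.22
State withholding: $574.22 × 0.077 = $44.21
Local income tax: $574.22 × 0.019 = $10.91
Federal tax withheld: $574.22 × 0.178 = $102.21
State disability insurance: $603.05 × 0.015 = $9.05
State unemployment insurance (employee share): $603.05 × 0.0063 = $3.80
Union dues: $31.17
AD&D insurance premium: $28.08
Total deductions = $28.83 + $44.21 + $10.91 + $102.21 + $9.05 + $3.80 + $31.17 + $28.08 = $258.26
Net pay = $603.05 − $258.26 = $344.79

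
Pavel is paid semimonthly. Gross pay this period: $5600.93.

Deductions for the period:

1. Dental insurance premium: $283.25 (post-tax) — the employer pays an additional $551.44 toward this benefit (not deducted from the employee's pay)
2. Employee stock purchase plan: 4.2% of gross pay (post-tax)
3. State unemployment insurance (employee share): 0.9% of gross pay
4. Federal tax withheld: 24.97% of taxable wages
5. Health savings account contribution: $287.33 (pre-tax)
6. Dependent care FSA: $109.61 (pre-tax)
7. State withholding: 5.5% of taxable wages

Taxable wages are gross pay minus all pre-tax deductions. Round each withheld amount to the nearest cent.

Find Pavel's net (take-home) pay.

Dependent care FSA: $109.61
Health savings account contribution: $287.33
Pre-tax total = $109.61 + $287.33 = $396.94
Taxable wages = $5600.93 − $396.94 = $5203.99
Federal tax withheld: $5203.99 × 0.2497 = $1299.44
State withholding: $5203.99 × 0.055 = $286.22
State unemployment insurance (employee share): $5600.93 × 0.009 = $50.41
Employee stock purchase plan: $5600.93 × 0.042 = $235.24
Dental insurance premium: $283.25
(Employer's $551.44 toward dental insurance premium is not withheld from the employee.)
Total deductions = $109.61 + $287.33 + $1299.44 + $286.22 + $50.41 + $235.24 + $283.25 = $2551.50
Net pay = $5600.93 − $2551.50 = $3049.43

$3049.43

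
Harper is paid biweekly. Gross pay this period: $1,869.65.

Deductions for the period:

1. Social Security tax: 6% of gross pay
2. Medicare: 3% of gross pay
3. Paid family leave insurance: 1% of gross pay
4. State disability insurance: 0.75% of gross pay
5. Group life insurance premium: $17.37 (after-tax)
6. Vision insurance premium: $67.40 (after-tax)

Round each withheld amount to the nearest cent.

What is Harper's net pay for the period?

$1,583.89

Social Security tax: $1,869.65 × 0.06 = $112.18
Medicare: $1,869.65 × 0.03 = $56.09
Paid family leave insurance: $1,869.65 × 0.01 = $18.70
State disability insurance: $1,869.65 × 0.0075 = $14.02
Vision insurance premium: $67.40
Group life insurance premium: $17.37
Total deductions = $112.18 + $56.09 + $18.70 + $14.02 + $67.40 + $17.37 = $285.76
Net pay = $1,869.65 − $285.76 = $1,583.89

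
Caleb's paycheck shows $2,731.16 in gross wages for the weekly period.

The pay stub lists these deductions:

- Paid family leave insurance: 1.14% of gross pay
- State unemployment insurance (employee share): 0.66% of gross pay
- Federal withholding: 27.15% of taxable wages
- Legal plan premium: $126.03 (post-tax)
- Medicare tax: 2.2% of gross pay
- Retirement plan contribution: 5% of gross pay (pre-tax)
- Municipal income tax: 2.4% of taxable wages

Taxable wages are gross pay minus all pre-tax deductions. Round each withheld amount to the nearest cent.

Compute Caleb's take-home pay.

Retirement plan contribution: $2,731.16 × 0.05 = $136.56
Taxable wages = $2,731.16 − $136.56 = $2,594.60
Municipal income tax: $2,594.60 × 0.024 = $62.27
Federal withholding: $2,594.60 × 0.2715 = $704.43
Paid family leave insurance: $2,731.16 × 0.0114 = $31.14
Medicare tax: $2,731.16 × 0.022 = $60.09
State unemployment insurance (employee share): $2,731.16 × 0.0066 = $18.03
Legal plan premium: $126.03
Total deductions = $136.56 + $62.27 + $704.43 + $31.14 + $60.09 + $18.03 + $126.03 = $1,138.55
Net pay = $2,731.16 − $1,138.55 = $1,592.61

$1,592.61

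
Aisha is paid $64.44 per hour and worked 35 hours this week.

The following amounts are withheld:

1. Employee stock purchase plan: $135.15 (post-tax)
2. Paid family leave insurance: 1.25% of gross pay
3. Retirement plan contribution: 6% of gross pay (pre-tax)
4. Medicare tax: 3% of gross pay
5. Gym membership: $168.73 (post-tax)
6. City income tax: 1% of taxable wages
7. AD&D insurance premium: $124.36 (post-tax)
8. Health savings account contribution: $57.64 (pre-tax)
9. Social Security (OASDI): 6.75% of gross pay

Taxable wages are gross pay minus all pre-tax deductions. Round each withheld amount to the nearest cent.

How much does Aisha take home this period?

Gross pay: 35 × $64.44 = $2,255.40
Health savings account contribution: $57.64
Retirement plan contribution: $2,255.40 × 0.06 = $135.32
Pre-tax total = $57.64 + $135.32 = $192.96
Taxable wages = $2,255.40 − $192.96 = $2,062.44
City income tax: $2,062.44 × 0.01 = $20.62
Paid family leave insurance: $2,255.40 × 0.0125 = $28.19
Social Security (OASDI): $2,255.40 × 0.0675 = $152.24
Medicare tax: $2,255.40 × 0.03 = $67.66
Gym membership: $168.73
Employee stock purchase plan: $135.15
AD&D insurance premium: $124.36
Total deductions = $57.64 + $135.32 + $20.62 + $28.19 + $152.24 + $67.66 + $168.73 + $135.15 + $124.36 = $889.91
Net pay = $2,255.40 − $889.91 = $1,365.49

$1,365.49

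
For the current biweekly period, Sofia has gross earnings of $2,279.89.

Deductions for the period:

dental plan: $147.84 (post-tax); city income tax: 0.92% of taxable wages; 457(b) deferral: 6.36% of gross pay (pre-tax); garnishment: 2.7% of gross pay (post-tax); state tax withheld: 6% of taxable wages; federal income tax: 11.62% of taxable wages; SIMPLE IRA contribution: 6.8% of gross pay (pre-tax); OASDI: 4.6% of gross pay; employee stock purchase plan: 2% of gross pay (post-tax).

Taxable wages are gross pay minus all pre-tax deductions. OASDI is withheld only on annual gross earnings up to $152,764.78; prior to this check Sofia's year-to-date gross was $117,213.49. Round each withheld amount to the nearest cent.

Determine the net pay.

$1,252.93

457(b) deferral: $2,279.89 × 0.0636 = $145.00
SIMPLE IRA contribution: $2,279.89 × 0.068 = $155.03
Pre-tax total = $145.00 + $155.03 = $300.03
Taxable wages = $2,279.89 − $300.03 = $1,979.86
State tax withheld: $1,979.86 × 0.06 = $118.79
Federal income tax: $1,979.86 × 0.1162 = $230.06
City income tax: $1,979.86 × 0.0092 = $18.21
OASDI: cap not yet reached, full $2,279.89 is subject → $2,279.89 × 0.046 = $104.87
Dental plan: $147.84
Garnishment: $2,279.89 × 0.027 = $61.56
Employee stock purchase plan: $2,279.89 × 0.02 = $45.60
Total deductions = $145.00 + $155.03 + $118.79 + $230.06 + $18.21 + $104.87 + $147.84 + $61.56 + $45.60 = $1,026.96
Net pay = $2,279.89 − $1,026.96 = $1,252.93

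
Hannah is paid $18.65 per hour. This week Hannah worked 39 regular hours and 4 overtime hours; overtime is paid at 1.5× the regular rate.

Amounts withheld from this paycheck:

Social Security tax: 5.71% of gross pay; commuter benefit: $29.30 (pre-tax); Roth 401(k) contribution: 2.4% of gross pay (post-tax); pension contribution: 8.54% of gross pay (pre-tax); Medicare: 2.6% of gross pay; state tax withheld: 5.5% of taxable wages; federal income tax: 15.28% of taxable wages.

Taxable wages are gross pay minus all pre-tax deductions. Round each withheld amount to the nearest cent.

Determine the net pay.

Regular pay: 39 × $18.65 = $727.35
Overtime pay: 4 × $18.65 × 1.5 = $111.90
Gross pay = $727.35 + $111.90 = $839.25
Pension contribution: $839.25 × 0.0854 = $71.67
Commuter benefit: $29.30
Pre-tax total = $71.67 + $29.30 = $100.97
Taxable wages = $839.25 − $100.97 = $738.28
State tax withheld: $738.28 × 0.055 = $40.61
Federal income tax: $738.28 × 0.1528 = $112.81
Medicare: $839.25 × 0.026 = $21.82
Social Security tax: $839.25 × 0.0571 = $47.92
Roth 401(k) contribution: $839.25 × 0.024 = $20.14
Total deductions = $71.67 + $29.30 + $40.61 + $112.81 + $21.82 + $47.92 + $20.14 = $344.27
Net pay = $839.25 − $344.27 = $494.98

$494.98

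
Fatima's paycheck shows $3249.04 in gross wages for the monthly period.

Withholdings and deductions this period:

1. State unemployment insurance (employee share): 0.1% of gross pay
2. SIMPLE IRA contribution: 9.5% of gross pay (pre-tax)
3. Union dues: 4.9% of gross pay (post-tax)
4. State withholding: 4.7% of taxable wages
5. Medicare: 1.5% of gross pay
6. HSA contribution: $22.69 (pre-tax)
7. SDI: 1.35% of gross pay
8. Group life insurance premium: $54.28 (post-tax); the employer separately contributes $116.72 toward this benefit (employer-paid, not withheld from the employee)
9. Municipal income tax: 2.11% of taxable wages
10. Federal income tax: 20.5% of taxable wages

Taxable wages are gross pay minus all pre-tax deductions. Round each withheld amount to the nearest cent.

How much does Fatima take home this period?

$1811.54

SIMPLE IRA contribution: $3249.04 × 0.095 = $308.66
HSA contribution: $22.69
Pre-tax total = $308.66 + $22.69 = $331.35
Taxable wages = $3249.04 − $331.35 = $2917.69
Municipal income tax: $2917.69 × 0.0211 = $61.56
Federal income tax: $2917.69 × 0.205 = $598.13
State withholding: $2917.69 × 0.047 = $137.13
SDI: $3249.04 × 0.0135 = $43.86
Medicare: $3249.04 × 0.015 = $48.74
State unemployment insurance (employee share): $3249.04 × 0.001 = $3.25
Union dues: $3249.04 × 0.049 = $159.20
Group life insurance premium: $54.28
(Employer's $116.72 toward group life insurance premium is not withheld from the employee.)
Total deductions = $308.66 + $22.69 + $61.56 + $598.13 + $137.13 + $43.86 + $48.74 + $3.25 + $159.20 + $54.28 = $1437.50
Net pay = $3249.04 − $1437.50 = $1811.54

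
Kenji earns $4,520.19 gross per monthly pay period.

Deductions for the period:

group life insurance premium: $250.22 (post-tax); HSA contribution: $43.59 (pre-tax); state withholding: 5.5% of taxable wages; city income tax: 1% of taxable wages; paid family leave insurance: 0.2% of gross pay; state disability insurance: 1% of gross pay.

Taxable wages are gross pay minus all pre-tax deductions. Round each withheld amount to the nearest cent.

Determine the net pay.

$3,881.16

HSA contribution: $43.59
Taxable wages = $4,520.19 − $43.59 = $4,476.60
State withholding: $4,476.60 × 0.055 = $246.21
City income tax: $4,476.60 × 0.01 = $44.77
State disability insurance: $4,520.19 × 0.01 = $45.20
Paid family leave insurance: $4,520.19 × 0.002 = $9.04
Group life insurance premium: $250.22
Total deductions = $43.59 + $246.21 + $44.77 + $45.20 + $9.04 + $250.22 = $639.03
Net pay = $4,520.19 − $639.03 = $3,881.16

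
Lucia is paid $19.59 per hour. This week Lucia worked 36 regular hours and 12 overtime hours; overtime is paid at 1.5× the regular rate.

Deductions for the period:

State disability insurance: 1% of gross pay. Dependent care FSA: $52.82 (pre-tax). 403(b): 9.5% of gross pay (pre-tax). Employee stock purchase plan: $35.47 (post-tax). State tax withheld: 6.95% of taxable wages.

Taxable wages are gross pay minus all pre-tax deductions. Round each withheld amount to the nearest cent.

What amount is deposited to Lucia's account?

Regular pay: 36 × $19.59 = $705.24
Overtime pay: 12 × $19.59 × 1.5 = $352.62
Gross pay = $705.24 + $352.62 = $1057.86
Dependent care FSA: $52.82
403(b): $1057.86 × 0.095 = $100.50
Pre-tax total = $52.82 + $100.50 = $153.32
Taxable wages = $1057.86 − $153.32 = $904.54
State tax withheld: $904.54 × 0.0695 = $62.87
State disability insurance: $1057.86 × 0.01 = $10.58
Employee stock purchase plan: $35.47
Total deductions = $52.82 + $100.50 + $62.87 + $10.58 + $35.47 = $262.24
Net pay = $1057.86 − $262.24 = $795.62

$795.62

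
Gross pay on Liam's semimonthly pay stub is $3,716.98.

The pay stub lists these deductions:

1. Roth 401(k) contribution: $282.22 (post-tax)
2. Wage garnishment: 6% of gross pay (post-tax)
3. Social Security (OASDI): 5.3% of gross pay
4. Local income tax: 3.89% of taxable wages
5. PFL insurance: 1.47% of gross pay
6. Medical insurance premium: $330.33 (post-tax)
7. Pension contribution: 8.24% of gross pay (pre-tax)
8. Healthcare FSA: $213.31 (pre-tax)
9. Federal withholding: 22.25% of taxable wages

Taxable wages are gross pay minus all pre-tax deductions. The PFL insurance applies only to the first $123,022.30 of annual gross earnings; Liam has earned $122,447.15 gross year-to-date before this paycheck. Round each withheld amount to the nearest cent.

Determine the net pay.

Healthcare FSA: $213.31
Pension contribution: $3,716.98 × 0.0824 = $306.28
Pre-tax total = $213.31 + $306.28 = $519.59
Taxable wages = $3,716.98 − $519.59 = $3,197.39
Local income tax: $3,197.39 × 0.0389 = $124.38
Federal withholding: $3,197.39 × 0.2225 = $711.42
PFL insurance: only $123,022.30 − $122,447.15 = $575.15 of this check is subject → $575.15 × 0.0147 = $8.45
Social Security (OASDI): $3,716.98 × 0.053 = $197.00
Roth 401(k) contribution: $282.22
Wage garnishment: $3,716.98 × 0.06 = $223.02
Medical insurance premium: $330.33
Total deductions = $213.31 + $306.28 + $124.38 + $711.42 + $8.45 + $197.00 + $282.22 + $223.02 + $330.33 = $2,396.41
Net pay = $3,716.98 − $2,396.41 = $1,320.57

$1,320.57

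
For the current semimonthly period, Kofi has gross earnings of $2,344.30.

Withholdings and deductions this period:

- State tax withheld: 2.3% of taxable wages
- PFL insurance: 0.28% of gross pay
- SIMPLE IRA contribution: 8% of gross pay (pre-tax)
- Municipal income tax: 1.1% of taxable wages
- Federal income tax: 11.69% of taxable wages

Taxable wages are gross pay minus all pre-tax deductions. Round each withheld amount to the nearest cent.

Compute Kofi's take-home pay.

SIMPLE IRA contribution: $2,344.30 × 0.08 = $187.54
Taxable wages = $2,344.30 − $187.54 = $2,156.76
Municipal income tax: $2,156.76 × 0.011 = $23.72
State tax withheld: $2,156.76 × 0.023 = $49.61
Federal income tax: $2,156.76 × 0.1169 = $252.13
PFL insurance: $2,344.30 × 0.0028 = $6.56
Total deductions = $187.54 + $23.72 + $49.61 + $252.13 + $6.56 = $519.56
Net pay = $2,344.30 − $519.56 = $1,824.74

$1,824.74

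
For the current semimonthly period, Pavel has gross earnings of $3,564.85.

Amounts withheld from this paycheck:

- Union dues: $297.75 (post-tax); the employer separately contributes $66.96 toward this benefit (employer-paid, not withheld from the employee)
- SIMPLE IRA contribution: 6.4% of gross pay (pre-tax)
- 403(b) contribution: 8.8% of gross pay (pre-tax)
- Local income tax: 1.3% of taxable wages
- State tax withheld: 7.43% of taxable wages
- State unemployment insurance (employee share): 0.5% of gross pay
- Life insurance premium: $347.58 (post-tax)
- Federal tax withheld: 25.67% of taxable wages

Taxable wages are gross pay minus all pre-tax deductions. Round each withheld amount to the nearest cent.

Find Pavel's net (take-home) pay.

SIMPLE IRA contribution: $3,564.85 × 0.064 = $228.15
403(b) contribution: $3,564.85 × 0.088 = $313.71
Pre-tax total = $228.15 + $313.71 = $541.86
Taxable wages = $3,564.85 − $541.86 = $3,022.99
Local income tax: $3,022.99 × 0.013 = $39.30
Federal tax withheld: $3,022.99 × 0.2567 = $776.00
State tax withheld: $3,022.99 × 0.0743 = $224.61
State unemployment insurance (employee share): $3,564.85 × 0.005 = $17.82
Life insurance premium: $347.58
Union dues: $297.75
(Employer's $66.96 toward union dues is not withheld from the employee.)
Total deductions = $228.15 + $313.71 + $39.30 + $776.00 + $224.61 + $17.82 + $347.58 + $297.75 = $2,244.92
Net pay = $3,564.85 − $2,244.92 = $1,319.93

$1,319.93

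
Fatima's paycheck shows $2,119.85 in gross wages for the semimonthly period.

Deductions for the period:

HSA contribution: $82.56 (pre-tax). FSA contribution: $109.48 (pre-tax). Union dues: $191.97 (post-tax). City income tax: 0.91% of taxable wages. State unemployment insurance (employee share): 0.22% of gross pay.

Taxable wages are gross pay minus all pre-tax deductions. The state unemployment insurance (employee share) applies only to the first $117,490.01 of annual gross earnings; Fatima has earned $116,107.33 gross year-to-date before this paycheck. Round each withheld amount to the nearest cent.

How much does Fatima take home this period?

$1,715.26

FSA contribution: $109.48
HSA contribution: $82.56
Pre-tax total = $109.48 + $82.56 = $192.04
Taxable wages = $2,119.85 − $192.04 = $1,927.81
City income tax: $1,927.81 × 0.0091 = $17.54
State unemployment insurance (employee share): only $117,490.01 − $116,107.33 = $1,382.68 of this check is subject → $1,382.68 × 0.0022 = $3.04
Union dues: $191.97
Total deductions = $109.48 + $82.56 + $17.54 + $3.04 + $191.97 = $404.59
Net pay = $2,119.85 − $404.59 = $1,715.26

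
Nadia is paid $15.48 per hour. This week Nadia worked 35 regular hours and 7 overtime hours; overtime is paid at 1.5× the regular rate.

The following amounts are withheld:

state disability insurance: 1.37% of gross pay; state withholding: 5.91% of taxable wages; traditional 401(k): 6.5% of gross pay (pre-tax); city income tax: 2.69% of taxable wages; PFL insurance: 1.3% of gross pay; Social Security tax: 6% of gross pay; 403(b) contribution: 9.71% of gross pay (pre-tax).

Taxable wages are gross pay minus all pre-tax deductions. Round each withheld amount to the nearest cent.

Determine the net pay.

Regular pay: 35 × $15.48 = $541.80
Overtime pay: 7 × $15.48 × 1.5 = $162.54
Gross pay = $541.80 + $162.54 = $704.34
403(b) contribution: $704.34 × 0.0971 = $68.39
Traditional 401(k): $704.34 × 0.065 = $45.78
Pre-tax total = $68.39 + $45.78 = $114.17
Taxable wages = $704.34 − $114.17 = $590.17
City income tax: $590.17 × 0.0269 = $15.88
State withholding: $590.17 × 0.0591 = $34.88
Social Security tax: $704.34 × 0.06 = $42.26
PFL insurance: $704.34 × 0.013 = $9.16
State disability insurance: $704.34 × 0.0137 = $9.65
Total deductions = $68.39 + $45.78 + $15.88 + $34.88 + $42.26 + $9.16 + $9.65 = $226.00
Net pay = $704.34 − $226.00 = $478.34

$478.34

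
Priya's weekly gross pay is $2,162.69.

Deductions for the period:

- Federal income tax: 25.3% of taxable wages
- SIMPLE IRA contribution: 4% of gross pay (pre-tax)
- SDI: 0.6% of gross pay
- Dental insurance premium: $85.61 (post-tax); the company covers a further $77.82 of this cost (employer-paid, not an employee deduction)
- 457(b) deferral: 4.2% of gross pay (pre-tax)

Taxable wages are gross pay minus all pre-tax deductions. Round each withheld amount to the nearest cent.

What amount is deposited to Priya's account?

$1,384.47

457(b) deferral: $2,162.69 × 0.042 = $90.83
SIMPLE IRA contribution: $2,162.69 × 0.04 = $86.51
Pre-tax total = $90.83 + $86.51 = $177.34
Taxable wages = $2,162.69 − $177.34 = $1,985.35
Federal income tax: $1,985.35 × 0.253 = $502.29
SDI: $2,162.69 × 0.006 = $12.98
Dental insurance premium: $85.61
(Employer's $77.82 toward dental insurance premium is not withheld from the employee.)
Total deductions = $90.83 + $86.51 + $502.29 + $12.98 + $85.61 = $778.22
Net pay = $2,162.69 − $778.22 = $1,384.47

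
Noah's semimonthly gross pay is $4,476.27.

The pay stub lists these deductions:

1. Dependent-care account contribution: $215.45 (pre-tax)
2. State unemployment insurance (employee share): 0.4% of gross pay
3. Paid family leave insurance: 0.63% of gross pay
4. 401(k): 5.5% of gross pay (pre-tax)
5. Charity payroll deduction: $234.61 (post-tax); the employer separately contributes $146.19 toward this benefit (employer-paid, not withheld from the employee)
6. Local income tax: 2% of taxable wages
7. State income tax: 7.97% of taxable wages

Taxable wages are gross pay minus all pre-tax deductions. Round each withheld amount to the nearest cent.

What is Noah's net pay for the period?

Dependent-care account contribution: $215.45
401(k): $4,476.27 × 0.055 = $246.19
Pre-tax total = $215.45 + $246.19 = $461.64
Taxable wages = $4,476.27 − $461.64 = $4,014.63
Local income tax: $4,014.63 × 0.02 = $80.29
State income tax: $4,014.63 × 0.0797 = $319.97
Paid family leave insurance: $4,476.27 × 0.0063 = $28.20
State unemployment insurance (employee share): $4,476.27 × 0.004 = $17.91
Charity payroll deduction: $234.61
(Employer's $146.19 toward charity payroll deduction is not withheld from the employee.)
Total deductions = $215.45 + $246.19 + $80.29 + $319.97 + $28.20 + $17.91 + $234.61 = $1,142.62
Net pay = $4,476.27 − $1,142.62 = $3,333.65

$3,333.65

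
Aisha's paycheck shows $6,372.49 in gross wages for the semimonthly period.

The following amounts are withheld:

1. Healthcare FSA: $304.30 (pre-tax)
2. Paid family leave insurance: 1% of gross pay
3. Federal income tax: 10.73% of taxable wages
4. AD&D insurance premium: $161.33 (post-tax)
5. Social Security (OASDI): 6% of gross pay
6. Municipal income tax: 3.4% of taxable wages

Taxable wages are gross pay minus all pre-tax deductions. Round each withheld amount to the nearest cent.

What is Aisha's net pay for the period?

Healthcare FSA: $304.30
Taxable wages = $6,372.49 − $304.30 = $6,068.19
Federal income tax: $6,068.19 × 0.1073 = $651.12
Municipal income tax: $6,068.19 × 0.034 = $206.32
Paid family leave insurance: $6,372.49 × 0.01 = $63.72
Social Security (OASDI): $6,372.49 × 0.06 = $382.35
AD&D insurance premium: $161.33
Total deductions = $304.30 + $651.12 + $206.32 + $63.72 + $382.35 + $161.33 = $1,769.14
Net pay = $6,372.49 − $1,769.14 = $4,603.35

$4,603.35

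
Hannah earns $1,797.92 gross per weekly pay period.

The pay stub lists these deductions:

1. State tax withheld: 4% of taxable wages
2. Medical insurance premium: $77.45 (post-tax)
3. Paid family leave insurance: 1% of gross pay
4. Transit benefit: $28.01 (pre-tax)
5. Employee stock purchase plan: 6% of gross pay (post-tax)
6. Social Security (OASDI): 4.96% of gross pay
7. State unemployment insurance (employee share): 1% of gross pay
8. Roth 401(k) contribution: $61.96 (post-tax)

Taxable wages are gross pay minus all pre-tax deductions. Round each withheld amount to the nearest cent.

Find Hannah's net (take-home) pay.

Transit benefit: $28.01
Taxable wages = $1,797.92 − $28.01 = $1,769.91
State tax withheld: $1,769.91 × 0.04 = $70.80
Social Security (OASDI): $1,797.92 × 0.0496 = $89.18
Paid family leave insurance: $1,797.92 × 0.01 = $17.98
State unemployment insurance (employee share): $1,797.92 × 0.01 = $17.98
Medical insurance premium: $77.45
Employee stock purchase plan: $1,797.92 × 0.06 = $107.88
Roth 401(k) contribution: $61.96
Total deductions = $28.01 + $70.80 + $89.18 + $17.98 + $17.98 + $77.45 + $107.88 + $61.96 = $471.24
Net pay = $1,797.92 − $471.24 = $1,326.68

$1,326.68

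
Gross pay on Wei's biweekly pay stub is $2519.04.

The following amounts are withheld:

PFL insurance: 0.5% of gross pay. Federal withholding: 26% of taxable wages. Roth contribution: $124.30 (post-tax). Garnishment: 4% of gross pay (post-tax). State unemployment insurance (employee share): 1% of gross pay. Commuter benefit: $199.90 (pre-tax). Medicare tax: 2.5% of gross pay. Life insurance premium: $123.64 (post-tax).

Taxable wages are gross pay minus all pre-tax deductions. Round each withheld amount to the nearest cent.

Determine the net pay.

$1266.69

Commuter benefit: $199.90
Taxable wages = $2519.04 − $199.90 = $2319.14
Federal withholding: $2319.14 × 0.26 = $602.98
Medicare tax: $2519.04 × 0.025 = $62.98
PFL insurance: $2519.04 × 0.005 = $12.60
State unemployment insurance (employee share): $2519.04 × 0.01 = $25.19
Garnishment: $2519.04 × 0.04 = $100.76
Life insurance premium: $123.64
Roth contribution: $124.30
Total deductions = $199.90 + $602.98 + $62.98 + $12.60 + $25.19 + $100.76 + $123.64 + $124.30 = $1252.35
Net pay = $2519.04 − $1252.35 = $1266.69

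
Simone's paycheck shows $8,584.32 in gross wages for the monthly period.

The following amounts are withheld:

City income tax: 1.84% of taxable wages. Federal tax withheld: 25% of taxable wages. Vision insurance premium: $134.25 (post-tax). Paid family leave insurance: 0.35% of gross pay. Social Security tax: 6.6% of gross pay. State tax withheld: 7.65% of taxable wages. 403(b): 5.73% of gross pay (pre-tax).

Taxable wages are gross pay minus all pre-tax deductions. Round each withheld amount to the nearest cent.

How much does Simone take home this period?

$4,570.49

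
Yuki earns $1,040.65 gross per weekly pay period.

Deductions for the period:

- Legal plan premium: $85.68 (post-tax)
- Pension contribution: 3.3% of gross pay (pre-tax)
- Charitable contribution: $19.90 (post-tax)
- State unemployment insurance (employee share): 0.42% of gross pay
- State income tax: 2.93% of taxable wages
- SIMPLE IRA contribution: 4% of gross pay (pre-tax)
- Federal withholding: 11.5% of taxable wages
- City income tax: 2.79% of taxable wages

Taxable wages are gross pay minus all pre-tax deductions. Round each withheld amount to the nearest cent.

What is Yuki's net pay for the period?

SIMPLE IRA contribution: $1,040.65 × 0.04 = $41.63
Pension contribution: $1,040.65 × 0.033 = $34.34
Pre-tax total = $41.63 + $34.34 = $75.97
Taxable wages = $1,040.65 − $75.97 = $964.68
City income tax: $964.68 × 0.0279 = $26.91
State income tax: $964.68 × 0.0293 = $28.27
Federal withholding: $964.68 × 0.115 = $110.94
State unemployment insurance (employee share): $1,040.65 × 0.0042 = $4.37
Charitable contribution: $19.90
Legal plan premium: $85.68
Total deductions = $41.63 + $34.34 + $26.91 + $28.27 + $110.94 + $4.37 + $19.90 + $85.68 = $352.04
Net pay = $1,040.65 − $352.04 = $688.61

$688.61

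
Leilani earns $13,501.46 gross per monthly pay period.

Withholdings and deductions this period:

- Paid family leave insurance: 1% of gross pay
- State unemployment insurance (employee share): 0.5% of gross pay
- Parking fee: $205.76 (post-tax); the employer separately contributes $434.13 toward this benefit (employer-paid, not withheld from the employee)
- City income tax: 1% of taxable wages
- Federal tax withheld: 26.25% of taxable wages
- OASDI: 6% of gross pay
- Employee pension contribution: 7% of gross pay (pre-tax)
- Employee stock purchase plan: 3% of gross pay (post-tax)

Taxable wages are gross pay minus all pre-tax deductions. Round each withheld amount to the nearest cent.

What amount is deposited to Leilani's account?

$7,511.35

Employee pension contribution: $13,501.46 × 0.07 = $945.10
Taxable wages = $13,501.46 − $945.10 = $12,556.36
City income tax: $12,556.36 × 0.01 = $125.56
Federal tax withheld: $12,556.36 × 0.2625 = $3,296.04
OASDI: $13,501.46 × 0.06 = $810.09
State unemployment insurance (employee share): $13,501.46 × 0.005 = $67.51
Paid family leave insurance: $13,501.46 × 0.01 = $135.01
Employee stock purchase plan: $13,501.46 × 0.03 = $405.04
Parking fee: $205.76
(Employer's $434.13 toward parking fee is not withheld from the employee.)
Total deductions = $945.10 + $125.56 + $3,296.04 + $810.09 + $67.51 + $135.01 + $405.04 + $205.76 = $5,990.11
Net pay = $13,501.46 − $5,990.11 = $7,511.35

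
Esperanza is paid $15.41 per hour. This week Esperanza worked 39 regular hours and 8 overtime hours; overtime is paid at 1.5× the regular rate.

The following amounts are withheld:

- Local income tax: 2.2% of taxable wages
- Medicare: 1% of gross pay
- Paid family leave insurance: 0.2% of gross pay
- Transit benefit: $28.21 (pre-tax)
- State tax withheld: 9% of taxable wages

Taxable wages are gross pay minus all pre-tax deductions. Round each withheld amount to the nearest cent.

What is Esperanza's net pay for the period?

$663.41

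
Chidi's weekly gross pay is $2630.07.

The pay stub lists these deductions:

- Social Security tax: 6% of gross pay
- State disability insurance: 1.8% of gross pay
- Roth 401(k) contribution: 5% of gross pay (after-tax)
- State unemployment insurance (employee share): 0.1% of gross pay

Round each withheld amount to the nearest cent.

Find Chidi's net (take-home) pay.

Social Security tax: $2630.07 × 0.06 = $157.80
State unemployment insurance (employee share): $2630.07 × 0.001 = $2.63
State disability insurance: $2630.07 × 0.018 = $47.34
Roth 401(k) contribution: $2630.07 × 0.05 = $131.50
Total deductions = $157.80 + $2.63 + $47.34 + $131.50 = $339.27
Net pay = $2630.07 − $339.27 = $2290.80

$2290.80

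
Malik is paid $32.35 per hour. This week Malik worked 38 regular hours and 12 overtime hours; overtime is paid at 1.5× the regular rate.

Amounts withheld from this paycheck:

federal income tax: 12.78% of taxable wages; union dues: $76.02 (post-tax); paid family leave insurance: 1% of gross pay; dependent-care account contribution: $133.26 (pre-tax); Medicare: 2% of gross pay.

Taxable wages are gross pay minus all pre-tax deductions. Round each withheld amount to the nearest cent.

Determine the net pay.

$1333.48

Regular pay: 38 × $32.35 = $1229.30
Overtime pay: 12 × $32.35 × 1.5 = $582.30
Gross pay = $1229.30 + $582.30 = $1811.60
Dependent-care account contribution: $133.26
Taxable wages = $1811.60 − $133.26 = $1678.34
Federal income tax: $1678.34 × 0.1278 = $214.49
Medicare: $1811.60 × 0.02 = $36.23
Paid family leave insurance: $1811.60 × 0.01 = $18.12
Union dues: $76.02
Total deductions = $133.26 + $214.49 + $36.23 + $18.12 + $76.02 = $478.12
Net pay = $1811.60 − $478.12 = $1333.48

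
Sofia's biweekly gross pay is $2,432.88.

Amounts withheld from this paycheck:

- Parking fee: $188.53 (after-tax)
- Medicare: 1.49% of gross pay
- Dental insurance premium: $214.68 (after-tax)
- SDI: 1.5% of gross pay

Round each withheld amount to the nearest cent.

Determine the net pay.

$1,956.93

Medicare: $2,432.88 × 0.0149 = $36.25
SDI: $2,432.88 × 0.015 = $36.49
Parking fee: $188.53
Dental insurance premium: $214.68
Total deductions = $36.25 + $36.49 + $188.53 + $214.68 = $475.95
Net pay = $2,432.88 − $475.95 = $1,956.93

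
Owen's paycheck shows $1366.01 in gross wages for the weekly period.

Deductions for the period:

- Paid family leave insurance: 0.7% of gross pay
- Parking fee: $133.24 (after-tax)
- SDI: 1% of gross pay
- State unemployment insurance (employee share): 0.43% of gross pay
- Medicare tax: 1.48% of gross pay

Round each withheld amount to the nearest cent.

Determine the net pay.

SDI: $1366.01 × 0.01 = $13.66
Medicare tax: $1366.01 × 0.0148 = $20.22
Paid family leave insurance: $1366.01 × 0.007 = $9.56
State unemployment insurance (employee share): $1366.01 × 0.0043 = $5.87
Parking fee: $133.24
Total deductions = $13.66 + $20.22 + $9.56 + $5.87 + $133.24 = $182.55
Net pay = $1366.01 − $182.55 = $1183.46

$1183.46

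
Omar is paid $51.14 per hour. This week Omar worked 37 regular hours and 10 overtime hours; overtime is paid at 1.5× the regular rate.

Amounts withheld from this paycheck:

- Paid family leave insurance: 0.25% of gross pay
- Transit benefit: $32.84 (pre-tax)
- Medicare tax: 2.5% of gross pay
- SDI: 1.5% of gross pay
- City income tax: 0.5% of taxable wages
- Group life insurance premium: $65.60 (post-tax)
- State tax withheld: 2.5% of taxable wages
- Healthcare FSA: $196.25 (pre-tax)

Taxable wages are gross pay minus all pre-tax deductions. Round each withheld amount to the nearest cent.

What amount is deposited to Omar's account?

$2,178.67

Regular pay: 37 × $51.14 = $1,892.18
Overtime pay: 10 × $51.14 × 1.5 = $767.10
Gross pay = $1,892.18 + $767.10 = $2,659.28
Transit benefit: $32.84
Healthcare FSA: $196.25
Pre-tax total = $32.84 + $196.25 = $229.09
Taxable wages = $2,659.28 − $229.09 = $2,430.19
City income tax: $2,430.19 × 0.005 = $12.15
State tax withheld: $2,430.19 × 0.025 = $60.75
Medicare tax: $2,659.28 × 0.025 = $66.48
Paid family leave insurance: $2,659.28 × 0.0025 = $6.65
SDI: $2,659.28 × 0.015 = $39.89
Group life insurance premium: $65.60
Total deductions = $32.84 + $196.25 + $12.15 + $60.75 + $66.48 + $6.65 + $39.89 + $65.60 = $480.61
Net pay = $2,659.28 − $480.61 = $2,178.67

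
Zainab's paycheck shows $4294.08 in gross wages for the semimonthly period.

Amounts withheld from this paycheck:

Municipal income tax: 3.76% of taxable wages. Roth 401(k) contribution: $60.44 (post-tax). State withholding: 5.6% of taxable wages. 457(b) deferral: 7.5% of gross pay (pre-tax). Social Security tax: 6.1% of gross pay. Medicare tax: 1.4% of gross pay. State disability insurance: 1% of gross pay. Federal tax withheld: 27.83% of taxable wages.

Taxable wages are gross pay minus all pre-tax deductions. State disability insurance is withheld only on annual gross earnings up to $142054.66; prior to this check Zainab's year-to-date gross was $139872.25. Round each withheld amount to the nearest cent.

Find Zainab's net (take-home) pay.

457(b) deferral: $4294.08 × 0.075 = $322.06
Taxable wages = $4294.08 − $322.06 = $3972.02
Federal tax withheld: $3972.02 × 0.2783 = $1105.41
State withholding: $3972.02 × 0.056 = $222.43
Municipal income tax: $3972.02 × 0.0376 = $149.35
State disability insurance: only $142054.66 − $139872.25 = $2182.41 of this check is subject → $2182.41 × 0.01 = $21.82
Social Security tax: $4294.08 × 0.061 = $261.94
Medicare tax: $4294.08 × 0.014 = $60.12
Roth 401(k) contribution: $60.44
Total deductions = $322.06 + $1105.41 + $222.43 + $149.35 + $21.82 + $261.94 + $60.12 + $60.44 = $2203.57
Net pay = $4294.08 − $2203.57 = $2090.51

$2090.51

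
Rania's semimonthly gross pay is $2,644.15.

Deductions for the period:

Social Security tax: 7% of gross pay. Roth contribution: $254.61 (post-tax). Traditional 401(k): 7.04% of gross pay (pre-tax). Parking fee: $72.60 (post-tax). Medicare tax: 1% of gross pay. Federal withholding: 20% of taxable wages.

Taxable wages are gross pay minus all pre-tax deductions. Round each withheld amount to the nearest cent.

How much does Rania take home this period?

$1,427.66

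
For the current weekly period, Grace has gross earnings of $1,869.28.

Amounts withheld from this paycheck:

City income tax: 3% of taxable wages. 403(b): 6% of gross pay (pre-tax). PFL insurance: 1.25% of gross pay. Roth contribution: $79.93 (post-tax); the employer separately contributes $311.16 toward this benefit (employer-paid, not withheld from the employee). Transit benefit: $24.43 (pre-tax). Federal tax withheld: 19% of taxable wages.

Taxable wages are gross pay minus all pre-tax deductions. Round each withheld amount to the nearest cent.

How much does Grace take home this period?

$1,248.20

Transit benefit: $24.43
403(b): $1,869.28 × 0.06 = $112.16
Pre-tax total = $24.43 + $112.16 = $136.59
Taxable wages = $1,869.28 − $136.59 = $1,732.69
City income tax: $1,732.69 × 0.03 = $51.98
Federal tax withheld: $1,732.69 × 0.19 = $329.21
PFL insurance: $1,869.28 × 0.0125 = $23.37
Roth contribution: $79.93
(Employer's $311.16 toward Roth contribution is not withheld from the employee.)
Total deductions = $24.43 + $112.16 + $51.98 + $329.21 + $23.37 + $79.93 = $621.08
Net pay = $1,869.28 − $621.08 = $1,248.20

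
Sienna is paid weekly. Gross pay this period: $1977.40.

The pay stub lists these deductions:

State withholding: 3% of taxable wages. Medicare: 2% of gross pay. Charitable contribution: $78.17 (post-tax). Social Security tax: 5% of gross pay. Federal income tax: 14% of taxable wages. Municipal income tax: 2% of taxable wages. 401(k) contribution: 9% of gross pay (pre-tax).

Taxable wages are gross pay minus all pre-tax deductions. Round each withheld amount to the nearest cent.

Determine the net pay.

401(k) contribution: $1977.40 × 0.09 = $177.97
Taxable wages = $1977.40 − $177.97 = $1799.43
Federal income tax: $1799.43 × 0.14 = $251.92
State withholding: $1799.43 × 0.03 = $53.98
Municipal income tax: $1799.43 × 0.02 = $35.99
Social Security tax: $1977.40 × 0.05 = $98.87
Medicare: $1977.40 × 0.02 = $39.55
Charitable contribution: $78.17
Total deductions = $177.97 + $251.92 + $53.98 + $35.99 + $98.87 + $39.55 + $78.17 = $736.45
Net pay = $1977.40 − $736.45 = $1240.95

$1240.95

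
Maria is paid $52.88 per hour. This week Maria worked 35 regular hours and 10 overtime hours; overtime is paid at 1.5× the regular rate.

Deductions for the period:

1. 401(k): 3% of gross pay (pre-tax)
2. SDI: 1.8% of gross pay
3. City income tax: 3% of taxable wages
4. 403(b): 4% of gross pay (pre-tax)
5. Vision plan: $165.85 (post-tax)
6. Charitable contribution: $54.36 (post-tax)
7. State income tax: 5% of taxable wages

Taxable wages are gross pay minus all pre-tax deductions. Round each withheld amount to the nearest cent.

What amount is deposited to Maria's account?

Regular pay: 35 × $52.88 = $1850.80
Overtime pay: 10 × $52.88 × 1.5 = $793.20
Gross pay = $1850.80 + $793.20 = $2644.00
403(b): $2644.00 × 0.04 = $105.76
401(k): $2644.00 × 0.03 = $79.32
Pre-tax total = $105.76 + $79.32 = $185.08
Taxable wages = $2644.00 − $185.08 = $2458.92
City income tax: $2458.92 × 0.03 = $73.77
State income tax: $2458.92 × 0.05 = $122.95
SDI: $2644.00 × 0.018 = $47.59
Charitable contribution: $54.36
Vision plan: $165.85
Total deductions = $105.76 + $79.32 + $73.77 + $122.95 + $47.59 + $54.36 + $165.85 = $649.60
Net pay = $2644.00 − $649.60 = $1994.40

$1994.40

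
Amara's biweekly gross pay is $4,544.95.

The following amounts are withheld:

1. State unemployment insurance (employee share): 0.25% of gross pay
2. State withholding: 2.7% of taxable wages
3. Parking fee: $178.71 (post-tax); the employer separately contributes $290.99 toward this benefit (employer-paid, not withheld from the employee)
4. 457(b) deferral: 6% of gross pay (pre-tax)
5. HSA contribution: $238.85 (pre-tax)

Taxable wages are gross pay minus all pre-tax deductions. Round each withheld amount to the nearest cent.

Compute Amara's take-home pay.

$3,734.43

457(b) deferral: $4,544.95 × 0.06 = $272.70
HSA contribution: $238.85
Pre-tax total = $272.70 + $238.85 = $511.55
Taxable wages = $4,544.95 − $511.55 = $4,033.40
State withholding: $4,033.40 × 0.027 = $108.90
State unemployment insurance (employee share): $4,544.95 × 0.0025 = $11.36
Parking fee: $178.71
(Employer's $290.99 toward parking fee is not withheld from the employee.)
Total deductions = $272.70 + $238.85 + $108.90 + $11.36 + $178.71 = $810.52
Net pay = $4,544.95 − $810.52 = $3,734.43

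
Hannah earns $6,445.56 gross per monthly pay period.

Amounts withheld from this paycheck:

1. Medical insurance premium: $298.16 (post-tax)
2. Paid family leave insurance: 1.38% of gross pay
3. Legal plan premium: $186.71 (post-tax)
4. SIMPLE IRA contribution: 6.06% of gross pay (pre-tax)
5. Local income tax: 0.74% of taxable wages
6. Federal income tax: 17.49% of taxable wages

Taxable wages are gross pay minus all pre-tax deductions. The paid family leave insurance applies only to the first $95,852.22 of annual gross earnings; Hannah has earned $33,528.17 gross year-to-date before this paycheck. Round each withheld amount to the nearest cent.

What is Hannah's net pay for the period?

$4,377.32

SIMPLE IRA contribution: $6,445.56 × 0.0606 = $390.60
Taxable wages = $6,445.56 − $390.60 = $6,054.96
Federal income tax: $6,054.96 × 0.1749 = $1,059.01
Local income tax: $6,054.96 × 0.0074 = $44.81
Paid family leave insurance: cap not yet reached, full $6,445.56 is subject → $6,445.56 × 0.0138 = $88.95
Medical insurance premium: $298.16
Legal plan premium: $186.71
Total deductions = $390.60 + $1,059.01 + $44.81 + $88.95 + $298.16 + $186.71 = $2,068.24
Net pay = $6,445.56 − $2,068.24 = $4,377.32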